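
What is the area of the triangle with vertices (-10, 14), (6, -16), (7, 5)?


Area = |x1(y2-y3) + x2(y3-y1) + x3(y1-y2)| / 2
= |-10*(-16-5) + 6*(5-14) + 7*(14--16)| / 2
= 183

183


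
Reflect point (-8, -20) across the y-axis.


Reflection across y-axis: (x, y) -> (-x, y)
(-8, -20) -> (8, -20)

(8, -20)


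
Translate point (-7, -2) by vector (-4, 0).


Translation: (x+dx, y+dy) = (-7+-4, -2+0) = (-11, -2)

(-11, -2)


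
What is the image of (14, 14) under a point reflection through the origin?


Reflection through origin: (x, y) -> (-x, -y)
(14, 14) -> (-14, -14)

(-14, -14)


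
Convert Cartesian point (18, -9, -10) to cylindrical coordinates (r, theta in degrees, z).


r = sqrt(18^2 + (-9)^2) = 20.1246
theta = atan2(-9, 18) = 333.4349 deg
z = -10

r = 20.1246, theta = 333.4349 deg, z = -10


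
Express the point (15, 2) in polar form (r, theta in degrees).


r = sqrt(15^2 + 2^2) = 15.1327
theta = atan2(2, 15) = 7.5946 degrees

r = 15.1327, theta = 7.5946 degrees


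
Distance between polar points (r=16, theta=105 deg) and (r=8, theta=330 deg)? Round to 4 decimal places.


d = sqrt(r1^2 + r2^2 - 2*r1*r2*cos(t2-t1))
d = sqrt(16^2 + 8^2 - 2*16*8*cos(330-105)) = 22.3835

22.3835


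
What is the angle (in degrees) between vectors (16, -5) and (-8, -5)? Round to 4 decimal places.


dot = 16*-8 + -5*-5 = -103
|u| = 16.7631, |v| = 9.434
cos(angle) = -0.6513
angle = 130.6406 degrees

130.6406 degrees


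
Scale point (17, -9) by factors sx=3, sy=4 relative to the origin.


Scaling: (x*sx, y*sy) = (17*3, -9*4) = (51, -36)

(51, -36)


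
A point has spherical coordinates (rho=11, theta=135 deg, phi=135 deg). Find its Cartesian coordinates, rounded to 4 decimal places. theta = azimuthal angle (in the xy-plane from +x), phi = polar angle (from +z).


x = 11 * sin(135) * cos(135) = -5.5
y = 11 * sin(135) * sin(135) = 5.5
z = 11 * cos(135) = -7.7782

(-5.5, 5.5, -7.7782)


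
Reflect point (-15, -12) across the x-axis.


Reflection across x-axis: (x, y) -> (x, -y)
(-15, -12) -> (-15, 12)

(-15, 12)


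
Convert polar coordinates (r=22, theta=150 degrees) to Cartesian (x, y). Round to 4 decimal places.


x = 22 * cos(150) = -19.0526
y = 22 * sin(150) = 11

(-19.0526, 11)


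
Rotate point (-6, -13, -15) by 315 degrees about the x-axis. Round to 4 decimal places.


x' = -6
y' = -13*cos(315) - -15*sin(315) = -19.799
z' = -13*sin(315) + -15*cos(315) = -1.4142

(-6, -19.799, -1.4142)


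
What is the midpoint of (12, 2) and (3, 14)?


Midpoint = ((12+3)/2, (2+14)/2) = (7.5, 8)

(7.5, 8)


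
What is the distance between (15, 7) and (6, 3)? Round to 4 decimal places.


d = sqrt((6-15)^2 + (3-7)^2) = 9.8489

9.8489


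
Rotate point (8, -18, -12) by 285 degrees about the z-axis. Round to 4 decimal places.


x' = 8*cos(285) - -18*sin(285) = -15.3161
y' = 8*sin(285) + -18*cos(285) = -12.3861
z' = -12

(-15.3161, -12.3861, -12)


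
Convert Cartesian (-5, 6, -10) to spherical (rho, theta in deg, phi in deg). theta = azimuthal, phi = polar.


rho = sqrt((-5)^2 + 6^2 + (-10)^2) = 12.6886
theta = atan2(6, -5) = 129.8056 deg
phi = acos(-10/12.6886) = 142.0093 deg

rho = 12.6886, theta = 129.8056 deg, phi = 142.0093 deg


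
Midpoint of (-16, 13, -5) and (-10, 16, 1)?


Midpoint = ((-16+-10)/2, (13+16)/2, (-5+1)/2) = (-13, 14.5, -2)

(-13, 14.5, -2)


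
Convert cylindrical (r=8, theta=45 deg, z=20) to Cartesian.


x = 8 * cos(45) = 5.6569
y = 8 * sin(45) = 5.6569
z = 20

(5.6569, 5.6569, 20)


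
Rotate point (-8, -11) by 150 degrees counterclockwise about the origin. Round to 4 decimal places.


x' = -8*cos(150) - -11*sin(150) = 12.4282
y' = -8*sin(150) + -11*cos(150) = 5.5263

(12.4282, 5.5263)


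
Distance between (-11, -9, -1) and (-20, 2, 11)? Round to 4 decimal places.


d = sqrt((-20--11)^2 + (2--9)^2 + (11--1)^2) = 18.6011

18.6011


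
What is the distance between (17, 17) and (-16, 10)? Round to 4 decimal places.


d = sqrt((-16-17)^2 + (10-17)^2) = 33.7343

33.7343


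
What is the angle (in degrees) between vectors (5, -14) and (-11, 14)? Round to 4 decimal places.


dot = 5*-11 + -14*14 = -251
|u| = 14.8661, |v| = 17.8045
cos(angle) = -0.9483
angle = 161.4966 degrees

161.4966 degrees


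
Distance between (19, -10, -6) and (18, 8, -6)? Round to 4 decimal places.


d = sqrt((18-19)^2 + (8--10)^2 + (-6--6)^2) = 18.0278

18.0278


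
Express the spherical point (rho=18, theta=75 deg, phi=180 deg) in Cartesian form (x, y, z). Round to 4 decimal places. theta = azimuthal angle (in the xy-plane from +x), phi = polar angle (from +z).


x = 18 * sin(180) * cos(75) = 0
y = 18 * sin(180) * sin(75) = 0
z = 18 * cos(180) = -18

(0, 0, -18)


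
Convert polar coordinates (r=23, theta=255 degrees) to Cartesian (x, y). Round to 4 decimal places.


x = 23 * cos(255) = -5.9528
y = 23 * sin(255) = -22.2163

(-5.9528, -22.2163)


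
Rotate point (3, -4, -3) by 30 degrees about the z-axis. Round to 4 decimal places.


x' = 3*cos(30) - -4*sin(30) = 4.5981
y' = 3*sin(30) + -4*cos(30) = -1.9641
z' = -3

(4.5981, -1.9641, -3)


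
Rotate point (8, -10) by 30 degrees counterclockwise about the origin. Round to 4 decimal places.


x' = 8*cos(30) - -10*sin(30) = 11.9282
y' = 8*sin(30) + -10*cos(30) = -4.6603

(11.9282, -4.6603)


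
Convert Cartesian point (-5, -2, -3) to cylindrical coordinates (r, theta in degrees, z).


r = sqrt((-5)^2 + (-2)^2) = 5.3852
theta = atan2(-2, -5) = 201.8014 deg
z = -3

r = 5.3852, theta = 201.8014 deg, z = -3


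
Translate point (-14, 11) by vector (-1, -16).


Translation: (x+dx, y+dy) = (-14+-1, 11+-16) = (-15, -5)

(-15, -5)


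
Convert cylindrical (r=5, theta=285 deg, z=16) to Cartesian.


x = 5 * cos(285) = 1.2941
y = 5 * sin(285) = -4.8296
z = 16

(1.2941, -4.8296, 16)


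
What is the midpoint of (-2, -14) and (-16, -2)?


Midpoint = ((-2+-16)/2, (-14+-2)/2) = (-9, -8)

(-9, -8)


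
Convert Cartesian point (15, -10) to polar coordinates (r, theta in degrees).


r = sqrt(15^2 + (-10)^2) = 18.0278
theta = atan2(-10, 15) = 326.3099 degrees

r = 18.0278, theta = 326.3099 degrees


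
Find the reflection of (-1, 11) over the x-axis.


Reflection across x-axis: (x, y) -> (x, -y)
(-1, 11) -> (-1, -11)

(-1, -11)


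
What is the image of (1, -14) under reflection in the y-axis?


Reflection across y-axis: (x, y) -> (-x, y)
(1, -14) -> (-1, -14)

(-1, -14)


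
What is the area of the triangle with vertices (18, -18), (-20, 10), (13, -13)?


Area = |x1(y2-y3) + x2(y3-y1) + x3(y1-y2)| / 2
= |18*(10--13) + -20*(-13--18) + 13*(-18-10)| / 2
= 25

25


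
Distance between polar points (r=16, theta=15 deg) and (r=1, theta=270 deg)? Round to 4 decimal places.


d = sqrt(r1^2 + r2^2 - 2*r1*r2*cos(t2-t1))
d = sqrt(16^2 + 1^2 - 2*16*1*cos(270-15)) = 16.2875

16.2875


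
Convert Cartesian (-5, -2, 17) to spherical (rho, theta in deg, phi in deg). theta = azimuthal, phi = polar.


rho = sqrt((-5)^2 + (-2)^2 + 17^2) = 17.8326
theta = atan2(-2, -5) = 201.8014 deg
phi = acos(17/17.8326) = 17.5769 deg

rho = 17.8326, theta = 201.8014 deg, phi = 17.5769 deg


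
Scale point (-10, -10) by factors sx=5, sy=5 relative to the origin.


Scaling: (x*sx, y*sy) = (-10*5, -10*5) = (-50, -50)

(-50, -50)


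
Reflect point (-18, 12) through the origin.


Reflection through origin: (x, y) -> (-x, -y)
(-18, 12) -> (18, -12)

(18, -12)


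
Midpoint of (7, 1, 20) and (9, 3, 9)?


Midpoint = ((7+9)/2, (1+3)/2, (20+9)/2) = (8, 2, 14.5)

(8, 2, 14.5)


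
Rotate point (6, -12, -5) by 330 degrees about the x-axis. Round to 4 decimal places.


x' = 6
y' = -12*cos(330) - -5*sin(330) = -12.8923
z' = -12*sin(330) + -5*cos(330) = 1.6699

(6, -12.8923, 1.6699)


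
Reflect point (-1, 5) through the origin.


Reflection through origin: (x, y) -> (-x, -y)
(-1, 5) -> (1, -5)

(1, -5)


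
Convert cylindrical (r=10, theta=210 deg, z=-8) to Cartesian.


x = 10 * cos(210) = -8.6603
y = 10 * sin(210) = -5
z = -8

(-8.6603, -5, -8)


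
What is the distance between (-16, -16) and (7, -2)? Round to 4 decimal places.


d = sqrt((7--16)^2 + (-2--16)^2) = 26.9258

26.9258


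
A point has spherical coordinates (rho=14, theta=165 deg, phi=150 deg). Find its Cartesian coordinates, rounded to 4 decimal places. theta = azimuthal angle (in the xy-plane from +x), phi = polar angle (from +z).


x = 14 * sin(150) * cos(165) = -6.7615
y = 14 * sin(150) * sin(165) = 1.8117
z = 14 * cos(150) = -12.1244

(-6.7615, 1.8117, -12.1244)


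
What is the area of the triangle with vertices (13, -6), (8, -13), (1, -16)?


Area = |x1(y2-y3) + x2(y3-y1) + x3(y1-y2)| / 2
= |13*(-13--16) + 8*(-16--6) + 1*(-6--13)| / 2
= 17

17


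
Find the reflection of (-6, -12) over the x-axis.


Reflection across x-axis: (x, y) -> (x, -y)
(-6, -12) -> (-6, 12)

(-6, 12)


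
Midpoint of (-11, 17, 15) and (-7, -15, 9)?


Midpoint = ((-11+-7)/2, (17+-15)/2, (15+9)/2) = (-9, 1, 12)

(-9, 1, 12)


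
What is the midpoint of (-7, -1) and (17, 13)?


Midpoint = ((-7+17)/2, (-1+13)/2) = (5, 6)

(5, 6)


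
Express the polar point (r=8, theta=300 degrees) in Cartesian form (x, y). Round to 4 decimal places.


x = 8 * cos(300) = 4
y = 8 * sin(300) = -6.9282

(4, -6.9282)


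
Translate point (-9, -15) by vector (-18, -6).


Translation: (x+dx, y+dy) = (-9+-18, -15+-6) = (-27, -21)

(-27, -21)


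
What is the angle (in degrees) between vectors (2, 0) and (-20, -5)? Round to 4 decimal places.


dot = 2*-20 + 0*-5 = -40
|u| = 2, |v| = 20.6155
cos(angle) = -0.9701
angle = 165.9638 degrees

165.9638 degrees


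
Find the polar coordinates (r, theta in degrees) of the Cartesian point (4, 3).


r = sqrt(4^2 + 3^2) = 5
theta = atan2(3, 4) = 36.8699 degrees

r = 5, theta = 36.8699 degrees


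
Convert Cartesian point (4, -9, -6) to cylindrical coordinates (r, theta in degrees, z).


r = sqrt(4^2 + (-9)^2) = 9.8489
theta = atan2(-9, 4) = 293.9625 deg
z = -6

r = 9.8489, theta = 293.9625 deg, z = -6


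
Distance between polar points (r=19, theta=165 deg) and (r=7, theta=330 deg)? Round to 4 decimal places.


d = sqrt(r1^2 + r2^2 - 2*r1*r2*cos(t2-t1))
d = sqrt(19^2 + 7^2 - 2*19*7*cos(330-165)) = 25.8251

25.8251


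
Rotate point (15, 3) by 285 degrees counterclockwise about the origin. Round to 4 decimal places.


x' = 15*cos(285) - 3*sin(285) = 6.7801
y' = 15*sin(285) + 3*cos(285) = -13.7124

(6.7801, -13.7124)


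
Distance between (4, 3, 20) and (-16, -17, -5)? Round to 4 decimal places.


d = sqrt((-16-4)^2 + (-17-3)^2 + (-5-20)^2) = 37.7492

37.7492


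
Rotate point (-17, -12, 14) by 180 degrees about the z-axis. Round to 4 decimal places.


x' = -17*cos(180) - -12*sin(180) = 17
y' = -17*sin(180) + -12*cos(180) = 12
z' = 14

(17, 12, 14)


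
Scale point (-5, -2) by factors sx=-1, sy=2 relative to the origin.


Scaling: (x*sx, y*sy) = (-5*-1, -2*2) = (5, -4)

(5, -4)


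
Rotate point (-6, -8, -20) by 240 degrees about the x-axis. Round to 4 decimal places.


x' = -6
y' = -8*cos(240) - -20*sin(240) = -13.3205
z' = -8*sin(240) + -20*cos(240) = 16.9282

(-6, -13.3205, 16.9282)


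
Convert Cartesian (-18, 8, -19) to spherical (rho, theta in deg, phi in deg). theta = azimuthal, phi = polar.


rho = sqrt((-18)^2 + 8^2 + (-19)^2) = 27.3679
theta = atan2(8, -18) = 156.0375 deg
phi = acos(-19/27.3679) = 133.9671 deg

rho = 27.3679, theta = 156.0375 deg, phi = 133.9671 deg


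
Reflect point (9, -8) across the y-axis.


Reflection across y-axis: (x, y) -> (-x, y)
(9, -8) -> (-9, -8)

(-9, -8)


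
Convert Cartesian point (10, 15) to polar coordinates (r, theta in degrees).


r = sqrt(10^2 + 15^2) = 18.0278
theta = atan2(15, 10) = 56.3099 degrees

r = 18.0278, theta = 56.3099 degrees


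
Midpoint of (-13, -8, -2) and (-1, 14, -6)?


Midpoint = ((-13+-1)/2, (-8+14)/2, (-2+-6)/2) = (-7, 3, -4)

(-7, 3, -4)


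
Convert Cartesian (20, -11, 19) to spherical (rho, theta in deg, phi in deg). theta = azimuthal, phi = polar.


rho = sqrt(20^2 + (-11)^2 + 19^2) = 29.6985
theta = atan2(-11, 20) = 331.1892 deg
phi = acos(19/29.6985) = 50.2258 deg

rho = 29.6985, theta = 331.1892 deg, phi = 50.2258 deg


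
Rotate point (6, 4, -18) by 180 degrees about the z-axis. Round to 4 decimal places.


x' = 6*cos(180) - 4*sin(180) = -6
y' = 6*sin(180) + 4*cos(180) = -4
z' = -18

(-6, -4, -18)


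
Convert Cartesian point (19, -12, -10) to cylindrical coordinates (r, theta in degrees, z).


r = sqrt(19^2 + (-12)^2) = 22.4722
theta = atan2(-12, 19) = 327.7244 deg
z = -10

r = 22.4722, theta = 327.7244 deg, z = -10


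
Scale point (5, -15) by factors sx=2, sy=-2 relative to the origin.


Scaling: (x*sx, y*sy) = (5*2, -15*-2) = (10, 30)

(10, 30)


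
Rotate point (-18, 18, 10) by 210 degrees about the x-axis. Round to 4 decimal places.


x' = -18
y' = 18*cos(210) - 10*sin(210) = -10.5885
z' = 18*sin(210) + 10*cos(210) = -17.6603

(-18, -10.5885, -17.6603)


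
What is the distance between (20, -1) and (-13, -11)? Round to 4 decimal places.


d = sqrt((-13-20)^2 + (-11--1)^2) = 34.4819

34.4819


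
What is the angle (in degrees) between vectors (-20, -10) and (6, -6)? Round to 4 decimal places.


dot = -20*6 + -10*-6 = -60
|u| = 22.3607, |v| = 8.4853
cos(angle) = -0.3162
angle = 108.4349 degrees

108.4349 degrees


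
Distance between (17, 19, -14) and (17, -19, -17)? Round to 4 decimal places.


d = sqrt((17-17)^2 + (-19-19)^2 + (-17--14)^2) = 38.1182

38.1182


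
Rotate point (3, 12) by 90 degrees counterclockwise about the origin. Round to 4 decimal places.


x' = 3*cos(90) - 12*sin(90) = -12
y' = 3*sin(90) + 12*cos(90) = 3

(-12, 3)


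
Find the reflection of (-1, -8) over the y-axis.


Reflection across y-axis: (x, y) -> (-x, y)
(-1, -8) -> (1, -8)

(1, -8)


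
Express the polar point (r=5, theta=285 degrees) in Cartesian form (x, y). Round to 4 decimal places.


x = 5 * cos(285) = 1.2941
y = 5 * sin(285) = -4.8296

(1.2941, -4.8296)


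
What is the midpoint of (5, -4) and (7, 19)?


Midpoint = ((5+7)/2, (-4+19)/2) = (6, 7.5)

(6, 7.5)


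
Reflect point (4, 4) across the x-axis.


Reflection across x-axis: (x, y) -> (x, -y)
(4, 4) -> (4, -4)

(4, -4)


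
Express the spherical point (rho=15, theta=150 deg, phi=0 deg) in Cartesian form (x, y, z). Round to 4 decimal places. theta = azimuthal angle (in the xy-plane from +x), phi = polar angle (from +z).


x = 15 * sin(0) * cos(150) = 0
y = 15 * sin(0) * sin(150) = 0
z = 15 * cos(0) = 15

(0, 0, 15)


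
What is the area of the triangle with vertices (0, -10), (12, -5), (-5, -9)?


Area = |x1(y2-y3) + x2(y3-y1) + x3(y1-y2)| / 2
= |0*(-5--9) + 12*(-9--10) + -5*(-10--5)| / 2
= 18.5

18.5


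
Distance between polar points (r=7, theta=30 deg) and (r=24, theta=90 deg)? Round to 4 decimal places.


d = sqrt(r1^2 + r2^2 - 2*r1*r2*cos(t2-t1))
d = sqrt(7^2 + 24^2 - 2*7*24*cos(90-30)) = 21.3776

21.3776


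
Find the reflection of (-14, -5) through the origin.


Reflection through origin: (x, y) -> (-x, -y)
(-14, -5) -> (14, 5)

(14, 5)


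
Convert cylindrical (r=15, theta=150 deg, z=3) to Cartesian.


x = 15 * cos(150) = -12.9904
y = 15 * sin(150) = 7.5
z = 3

(-12.9904, 7.5, 3)


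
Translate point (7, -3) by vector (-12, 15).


Translation: (x+dx, y+dy) = (7+-12, -3+15) = (-5, 12)

(-5, 12)


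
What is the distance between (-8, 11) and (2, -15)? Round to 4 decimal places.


d = sqrt((2--8)^2 + (-15-11)^2) = 27.8568

27.8568


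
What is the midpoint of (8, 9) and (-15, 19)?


Midpoint = ((8+-15)/2, (9+19)/2) = (-3.5, 14)

(-3.5, 14)


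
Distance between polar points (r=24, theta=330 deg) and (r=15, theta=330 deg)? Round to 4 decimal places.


d = sqrt(r1^2 + r2^2 - 2*r1*r2*cos(t2-t1))
d = sqrt(24^2 + 15^2 - 2*24*15*cos(330-330)) = 9

9


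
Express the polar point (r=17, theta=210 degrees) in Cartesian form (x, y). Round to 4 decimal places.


x = 17 * cos(210) = -14.7224
y = 17 * sin(210) = -8.5

(-14.7224, -8.5)


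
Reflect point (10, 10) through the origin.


Reflection through origin: (x, y) -> (-x, -y)
(10, 10) -> (-10, -10)

(-10, -10)


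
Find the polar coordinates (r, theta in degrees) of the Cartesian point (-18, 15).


r = sqrt((-18)^2 + 15^2) = 23.4307
theta = atan2(15, -18) = 140.1944 degrees

r = 23.4307, theta = 140.1944 degrees


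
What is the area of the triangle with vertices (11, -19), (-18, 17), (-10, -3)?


Area = |x1(y2-y3) + x2(y3-y1) + x3(y1-y2)| / 2
= |11*(17--3) + -18*(-3--19) + -10*(-19-17)| / 2
= 146

146


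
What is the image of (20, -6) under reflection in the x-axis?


Reflection across x-axis: (x, y) -> (x, -y)
(20, -6) -> (20, 6)

(20, 6)


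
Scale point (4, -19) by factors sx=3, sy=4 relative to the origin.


Scaling: (x*sx, y*sy) = (4*3, -19*4) = (12, -76)

(12, -76)


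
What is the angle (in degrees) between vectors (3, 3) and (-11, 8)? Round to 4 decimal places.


dot = 3*-11 + 3*8 = -9
|u| = 4.2426, |v| = 13.6015
cos(angle) = -0.156
angle = 98.9726 degrees

98.9726 degrees


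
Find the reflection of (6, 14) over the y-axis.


Reflection across y-axis: (x, y) -> (-x, y)
(6, 14) -> (-6, 14)

(-6, 14)


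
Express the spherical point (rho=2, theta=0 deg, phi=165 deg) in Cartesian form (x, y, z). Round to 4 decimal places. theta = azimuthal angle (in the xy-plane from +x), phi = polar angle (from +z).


x = 2 * sin(165) * cos(0) = 0.5176
y = 2 * sin(165) * sin(0) = 0
z = 2 * cos(165) = -1.9319

(0.5176, 0, -1.9319)


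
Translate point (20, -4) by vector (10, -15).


Translation: (x+dx, y+dy) = (20+10, -4+-15) = (30, -19)

(30, -19)


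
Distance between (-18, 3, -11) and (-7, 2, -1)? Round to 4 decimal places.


d = sqrt((-7--18)^2 + (2-3)^2 + (-1--11)^2) = 14.8997

14.8997


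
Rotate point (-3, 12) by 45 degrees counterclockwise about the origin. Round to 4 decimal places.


x' = -3*cos(45) - 12*sin(45) = -10.6066
y' = -3*sin(45) + 12*cos(45) = 6.364

(-10.6066, 6.364)


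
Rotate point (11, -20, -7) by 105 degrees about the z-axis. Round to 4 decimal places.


x' = 11*cos(105) - -20*sin(105) = 16.4715
y' = 11*sin(105) + -20*cos(105) = 15.8016
z' = -7

(16.4715, 15.8016, -7)


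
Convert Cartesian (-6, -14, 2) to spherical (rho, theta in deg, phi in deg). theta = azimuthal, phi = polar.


rho = sqrt((-6)^2 + (-14)^2 + 2^2) = 15.3623
theta = atan2(-14, -6) = 246.8014 deg
phi = acos(2/15.3623) = 82.5195 deg

rho = 15.3623, theta = 246.8014 deg, phi = 82.5195 deg


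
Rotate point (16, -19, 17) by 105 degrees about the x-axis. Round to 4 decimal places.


x' = 16
y' = -19*cos(105) - 17*sin(105) = -11.5032
z' = -19*sin(105) + 17*cos(105) = -22.7525

(16, -11.5032, -22.7525)


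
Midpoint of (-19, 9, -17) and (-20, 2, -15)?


Midpoint = ((-19+-20)/2, (9+2)/2, (-17+-15)/2) = (-19.5, 5.5, -16)

(-19.5, 5.5, -16)


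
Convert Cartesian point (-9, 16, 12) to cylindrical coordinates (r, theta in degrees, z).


r = sqrt((-9)^2 + 16^2) = 18.3576
theta = atan2(16, -9) = 119.3578 deg
z = 12

r = 18.3576, theta = 119.3578 deg, z = 12


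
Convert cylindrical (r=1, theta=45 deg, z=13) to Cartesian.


x = 1 * cos(45) = 0.7071
y = 1 * sin(45) = 0.7071
z = 13

(0.7071, 0.7071, 13)


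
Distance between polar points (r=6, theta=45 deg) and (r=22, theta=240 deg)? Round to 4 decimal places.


d = sqrt(r1^2 + r2^2 - 2*r1*r2*cos(t2-t1))
d = sqrt(6^2 + 22^2 - 2*6*22*cos(240-45)) = 27.8389

27.8389


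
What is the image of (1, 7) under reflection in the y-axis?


Reflection across y-axis: (x, y) -> (-x, y)
(1, 7) -> (-1, 7)

(-1, 7)


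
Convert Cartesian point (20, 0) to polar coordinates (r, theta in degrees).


r = sqrt(20^2 + 0^2) = 20
theta = atan2(0, 20) = 0 degrees

r = 20, theta = 0 degrees


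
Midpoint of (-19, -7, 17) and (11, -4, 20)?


Midpoint = ((-19+11)/2, (-7+-4)/2, (17+20)/2) = (-4, -5.5, 18.5)

(-4, -5.5, 18.5)


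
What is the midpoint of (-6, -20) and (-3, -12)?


Midpoint = ((-6+-3)/2, (-20+-12)/2) = (-4.5, -16)

(-4.5, -16)


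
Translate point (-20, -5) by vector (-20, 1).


Translation: (x+dx, y+dy) = (-20+-20, -5+1) = (-40, -4)

(-40, -4)


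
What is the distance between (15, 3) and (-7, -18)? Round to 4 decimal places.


d = sqrt((-7-15)^2 + (-18-3)^2) = 30.4138

30.4138


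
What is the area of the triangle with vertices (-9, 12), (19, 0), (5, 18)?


Area = |x1(y2-y3) + x2(y3-y1) + x3(y1-y2)| / 2
= |-9*(0-18) + 19*(18-12) + 5*(12-0)| / 2
= 168

168


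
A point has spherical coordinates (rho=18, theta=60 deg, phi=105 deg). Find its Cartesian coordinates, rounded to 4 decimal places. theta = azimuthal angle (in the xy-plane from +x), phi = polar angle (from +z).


x = 18 * sin(105) * cos(60) = 8.6933
y = 18 * sin(105) * sin(60) = 15.0573
z = 18 * cos(105) = -4.6587

(8.6933, 15.0573, -4.6587)


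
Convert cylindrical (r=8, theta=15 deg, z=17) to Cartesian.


x = 8 * cos(15) = 7.7274
y = 8 * sin(15) = 2.0706
z = 17

(7.7274, 2.0706, 17)


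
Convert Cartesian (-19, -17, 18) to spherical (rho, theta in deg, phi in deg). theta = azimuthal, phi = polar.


rho = sqrt((-19)^2 + (-17)^2 + 18^2) = 31.209
theta = atan2(-17, -19) = 221.8202 deg
phi = acos(18/31.209) = 54.7772 deg

rho = 31.209, theta = 221.8202 deg, phi = 54.7772 deg


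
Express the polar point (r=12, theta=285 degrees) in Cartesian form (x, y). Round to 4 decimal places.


x = 12 * cos(285) = 3.1058
y = 12 * sin(285) = -11.5911

(3.1058, -11.5911)


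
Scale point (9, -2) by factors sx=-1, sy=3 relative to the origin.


Scaling: (x*sx, y*sy) = (9*-1, -2*3) = (-9, -6)

(-9, -6)


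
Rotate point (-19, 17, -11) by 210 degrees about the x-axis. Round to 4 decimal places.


x' = -19
y' = 17*cos(210) - -11*sin(210) = -20.2224
z' = 17*sin(210) + -11*cos(210) = 1.0263

(-19, -20.2224, 1.0263)


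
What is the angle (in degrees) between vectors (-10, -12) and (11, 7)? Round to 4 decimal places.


dot = -10*11 + -12*7 = -194
|u| = 15.6205, |v| = 13.0384
cos(angle) = -0.9525
angle = 162.2768 degrees

162.2768 degrees


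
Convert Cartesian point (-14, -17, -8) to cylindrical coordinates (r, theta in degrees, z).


r = sqrt((-14)^2 + (-17)^2) = 22.0227
theta = atan2(-17, -14) = 230.5275 deg
z = -8

r = 22.0227, theta = 230.5275 deg, z = -8


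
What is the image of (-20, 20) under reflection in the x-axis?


Reflection across x-axis: (x, y) -> (x, -y)
(-20, 20) -> (-20, -20)

(-20, -20)


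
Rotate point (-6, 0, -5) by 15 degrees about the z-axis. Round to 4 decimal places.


x' = -6*cos(15) - 0*sin(15) = -5.7956
y' = -6*sin(15) + 0*cos(15) = -1.5529
z' = -5

(-5.7956, -1.5529, -5)


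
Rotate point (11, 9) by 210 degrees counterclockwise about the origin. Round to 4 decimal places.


x' = 11*cos(210) - 9*sin(210) = -5.0263
y' = 11*sin(210) + 9*cos(210) = -13.2942

(-5.0263, -13.2942)


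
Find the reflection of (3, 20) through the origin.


Reflection through origin: (x, y) -> (-x, -y)
(3, 20) -> (-3, -20)

(-3, -20)


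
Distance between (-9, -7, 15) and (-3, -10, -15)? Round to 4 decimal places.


d = sqrt((-3--9)^2 + (-10--7)^2 + (-15-15)^2) = 30.7409

30.7409


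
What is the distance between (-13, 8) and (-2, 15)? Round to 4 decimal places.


d = sqrt((-2--13)^2 + (15-8)^2) = 13.0384

13.0384


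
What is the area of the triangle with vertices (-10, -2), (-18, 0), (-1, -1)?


Area = |x1(y2-y3) + x2(y3-y1) + x3(y1-y2)| / 2
= |-10*(0--1) + -18*(-1--2) + -1*(-2-0)| / 2
= 13

13


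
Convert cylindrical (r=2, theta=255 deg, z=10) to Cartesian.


x = 2 * cos(255) = -0.5176
y = 2 * sin(255) = -1.9319
z = 10

(-0.5176, -1.9319, 10)


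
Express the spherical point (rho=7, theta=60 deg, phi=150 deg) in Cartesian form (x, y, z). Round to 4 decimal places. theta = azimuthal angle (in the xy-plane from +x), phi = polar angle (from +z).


x = 7 * sin(150) * cos(60) = 1.75
y = 7 * sin(150) * sin(60) = 3.0311
z = 7 * cos(150) = -6.0622

(1.75, 3.0311, -6.0622)


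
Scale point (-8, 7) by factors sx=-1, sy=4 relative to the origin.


Scaling: (x*sx, y*sy) = (-8*-1, 7*4) = (8, 28)

(8, 28)


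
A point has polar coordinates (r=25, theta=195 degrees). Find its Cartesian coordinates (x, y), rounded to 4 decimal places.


x = 25 * cos(195) = -24.1481
y = 25 * sin(195) = -6.4705

(-24.1481, -6.4705)


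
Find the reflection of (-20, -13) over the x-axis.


Reflection across x-axis: (x, y) -> (x, -y)
(-20, -13) -> (-20, 13)

(-20, 13)


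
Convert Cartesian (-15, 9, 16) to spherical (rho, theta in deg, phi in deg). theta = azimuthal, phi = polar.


rho = sqrt((-15)^2 + 9^2 + 16^2) = 23.7065
theta = atan2(9, -15) = 149.0362 deg
phi = acos(16/23.7065) = 47.5521 deg

rho = 23.7065, theta = 149.0362 deg, phi = 47.5521 deg


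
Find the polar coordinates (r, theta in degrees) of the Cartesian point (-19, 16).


r = sqrt((-19)^2 + 16^2) = 24.8395
theta = atan2(16, -19) = 139.8991 degrees

r = 24.8395, theta = 139.8991 degrees


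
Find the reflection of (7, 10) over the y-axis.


Reflection across y-axis: (x, y) -> (-x, y)
(7, 10) -> (-7, 10)

(-7, 10)


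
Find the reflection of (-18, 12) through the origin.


Reflection through origin: (x, y) -> (-x, -y)
(-18, 12) -> (18, -12)

(18, -12)


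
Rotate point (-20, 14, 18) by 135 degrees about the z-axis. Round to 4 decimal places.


x' = -20*cos(135) - 14*sin(135) = 4.2426
y' = -20*sin(135) + 14*cos(135) = -24.0416
z' = 18

(4.2426, -24.0416, 18)


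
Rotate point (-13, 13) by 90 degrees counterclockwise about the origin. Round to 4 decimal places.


x' = -13*cos(90) - 13*sin(90) = -13
y' = -13*sin(90) + 13*cos(90) = -13

(-13, -13)


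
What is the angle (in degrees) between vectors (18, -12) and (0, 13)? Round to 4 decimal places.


dot = 18*0 + -12*13 = -156
|u| = 21.6333, |v| = 13
cos(angle) = -0.5547
angle = 123.6901 degrees

123.6901 degrees


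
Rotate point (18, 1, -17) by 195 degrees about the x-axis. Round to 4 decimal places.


x' = 18
y' = 1*cos(195) - -17*sin(195) = -5.3658
z' = 1*sin(195) + -17*cos(195) = 16.1619

(18, -5.3658, 16.1619)


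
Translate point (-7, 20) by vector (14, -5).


Translation: (x+dx, y+dy) = (-7+14, 20+-5) = (7, 15)

(7, 15)


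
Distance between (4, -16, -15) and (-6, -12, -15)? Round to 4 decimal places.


d = sqrt((-6-4)^2 + (-12--16)^2 + (-15--15)^2) = 10.7703

10.7703


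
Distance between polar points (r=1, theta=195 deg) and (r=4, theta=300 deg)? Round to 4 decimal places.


d = sqrt(r1^2 + r2^2 - 2*r1*r2*cos(t2-t1))
d = sqrt(1^2 + 4^2 - 2*1*4*cos(300-195)) = 4.367

4.367


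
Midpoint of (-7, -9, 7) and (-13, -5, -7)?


Midpoint = ((-7+-13)/2, (-9+-5)/2, (7+-7)/2) = (-10, -7, 0)

(-10, -7, 0)


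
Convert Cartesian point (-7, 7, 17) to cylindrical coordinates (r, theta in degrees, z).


r = sqrt((-7)^2 + 7^2) = 9.8995
theta = atan2(7, -7) = 135 deg
z = 17

r = 9.8995, theta = 135 deg, z = 17


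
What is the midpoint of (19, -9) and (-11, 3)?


Midpoint = ((19+-11)/2, (-9+3)/2) = (4, -3)

(4, -3)


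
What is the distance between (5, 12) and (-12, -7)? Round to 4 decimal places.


d = sqrt((-12-5)^2 + (-7-12)^2) = 25.4951

25.4951


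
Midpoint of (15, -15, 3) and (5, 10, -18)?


Midpoint = ((15+5)/2, (-15+10)/2, (3+-18)/2) = (10, -2.5, -7.5)

(10, -2.5, -7.5)


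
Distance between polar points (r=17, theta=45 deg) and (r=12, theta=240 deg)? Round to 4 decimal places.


d = sqrt(r1^2 + r2^2 - 2*r1*r2*cos(t2-t1))
d = sqrt(17^2 + 12^2 - 2*17*12*cos(240-45)) = 28.7593

28.7593


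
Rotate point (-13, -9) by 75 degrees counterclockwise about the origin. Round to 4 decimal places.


x' = -13*cos(75) - -9*sin(75) = 5.3287
y' = -13*sin(75) + -9*cos(75) = -14.8864

(5.3287, -14.8864)


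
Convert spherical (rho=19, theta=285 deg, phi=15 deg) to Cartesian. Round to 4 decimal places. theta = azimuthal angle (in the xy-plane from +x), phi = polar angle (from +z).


x = 19 * sin(15) * cos(285) = 1.2728
y = 19 * sin(15) * sin(285) = -4.75
z = 19 * cos(15) = 18.3526

(1.2728, -4.75, 18.3526)


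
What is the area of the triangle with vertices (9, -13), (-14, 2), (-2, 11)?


Area = |x1(y2-y3) + x2(y3-y1) + x3(y1-y2)| / 2
= |9*(2-11) + -14*(11--13) + -2*(-13-2)| / 2
= 193.5

193.5


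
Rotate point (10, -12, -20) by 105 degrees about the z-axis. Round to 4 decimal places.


x' = 10*cos(105) - -12*sin(105) = 9.0029
y' = 10*sin(105) + -12*cos(105) = 12.7651
z' = -20

(9.0029, 12.7651, -20)


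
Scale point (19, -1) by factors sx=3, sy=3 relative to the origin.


Scaling: (x*sx, y*sy) = (19*3, -1*3) = (57, -3)

(57, -3)


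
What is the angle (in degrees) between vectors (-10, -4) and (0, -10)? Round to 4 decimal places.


dot = -10*0 + -4*-10 = 40
|u| = 10.7703, |v| = 10
cos(angle) = 0.3714
angle = 68.1986 degrees

68.1986 degrees


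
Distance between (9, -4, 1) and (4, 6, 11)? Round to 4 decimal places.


d = sqrt((4-9)^2 + (6--4)^2 + (11-1)^2) = 15

15


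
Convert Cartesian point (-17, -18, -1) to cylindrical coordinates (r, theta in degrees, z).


r = sqrt((-17)^2 + (-18)^2) = 24.7588
theta = atan2(-18, -17) = 226.6366 deg
z = -1

r = 24.7588, theta = 226.6366 deg, z = -1


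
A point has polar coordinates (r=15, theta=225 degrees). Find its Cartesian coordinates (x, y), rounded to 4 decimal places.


x = 15 * cos(225) = -10.6066
y = 15 * sin(225) = -10.6066

(-10.6066, -10.6066)


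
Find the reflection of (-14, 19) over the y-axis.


Reflection across y-axis: (x, y) -> (-x, y)
(-14, 19) -> (14, 19)

(14, 19)


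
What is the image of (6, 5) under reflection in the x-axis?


Reflection across x-axis: (x, y) -> (x, -y)
(6, 5) -> (6, -5)

(6, -5)


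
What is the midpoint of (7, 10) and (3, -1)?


Midpoint = ((7+3)/2, (10+-1)/2) = (5, 4.5)

(5, 4.5)


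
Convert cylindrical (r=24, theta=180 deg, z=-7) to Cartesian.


x = 24 * cos(180) = -24
y = 24 * sin(180) = 0
z = -7

(-24, 0, -7)


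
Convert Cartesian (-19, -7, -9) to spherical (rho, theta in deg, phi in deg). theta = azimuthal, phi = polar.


rho = sqrt((-19)^2 + (-7)^2 + (-9)^2) = 22.1585
theta = atan2(-7, -19) = 200.2249 deg
phi = acos(-9/22.1585) = 113.9641 deg

rho = 22.1585, theta = 200.2249 deg, phi = 113.9641 deg


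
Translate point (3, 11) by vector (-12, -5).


Translation: (x+dx, y+dy) = (3+-12, 11+-5) = (-9, 6)

(-9, 6)


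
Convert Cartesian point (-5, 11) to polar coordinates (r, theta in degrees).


r = sqrt((-5)^2 + 11^2) = 12.083
theta = atan2(11, -5) = 114.444 degrees

r = 12.083, theta = 114.444 degrees


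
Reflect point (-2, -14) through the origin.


Reflection through origin: (x, y) -> (-x, -y)
(-2, -14) -> (2, 14)

(2, 14)


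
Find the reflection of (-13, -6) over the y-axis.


Reflection across y-axis: (x, y) -> (-x, y)
(-13, -6) -> (13, -6)

(13, -6)


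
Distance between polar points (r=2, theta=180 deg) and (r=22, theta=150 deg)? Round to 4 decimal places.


d = sqrt(r1^2 + r2^2 - 2*r1*r2*cos(t2-t1))
d = sqrt(2^2 + 22^2 - 2*2*22*cos(150-180)) = 20.2926

20.2926


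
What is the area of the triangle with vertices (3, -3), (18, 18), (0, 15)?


Area = |x1(y2-y3) + x2(y3-y1) + x3(y1-y2)| / 2
= |3*(18-15) + 18*(15--3) + 0*(-3-18)| / 2
= 166.5

166.5


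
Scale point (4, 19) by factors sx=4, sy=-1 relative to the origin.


Scaling: (x*sx, y*sy) = (4*4, 19*-1) = (16, -19)

(16, -19)


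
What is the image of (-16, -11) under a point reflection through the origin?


Reflection through origin: (x, y) -> (-x, -y)
(-16, -11) -> (16, 11)

(16, 11)


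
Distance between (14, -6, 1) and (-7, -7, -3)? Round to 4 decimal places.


d = sqrt((-7-14)^2 + (-7--6)^2 + (-3-1)^2) = 21.4009

21.4009


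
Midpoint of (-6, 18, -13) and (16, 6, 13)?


Midpoint = ((-6+16)/2, (18+6)/2, (-13+13)/2) = (5, 12, 0)

(5, 12, 0)


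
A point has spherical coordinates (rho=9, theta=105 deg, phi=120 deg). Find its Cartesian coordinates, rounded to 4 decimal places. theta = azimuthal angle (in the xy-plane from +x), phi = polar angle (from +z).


x = 9 * sin(120) * cos(105) = -2.0173
y = 9 * sin(120) * sin(105) = 7.5286
z = 9 * cos(120) = -4.5

(-2.0173, 7.5286, -4.5)


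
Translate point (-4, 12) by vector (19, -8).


Translation: (x+dx, y+dy) = (-4+19, 12+-8) = (15, 4)

(15, 4)


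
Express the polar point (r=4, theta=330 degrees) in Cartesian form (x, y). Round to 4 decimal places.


x = 4 * cos(330) = 3.4641
y = 4 * sin(330) = -2

(3.4641, -2)


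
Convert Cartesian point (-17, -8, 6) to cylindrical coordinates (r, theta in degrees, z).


r = sqrt((-17)^2 + (-8)^2) = 18.7883
theta = atan2(-8, -17) = 205.2011 deg
z = 6

r = 18.7883, theta = 205.2011 deg, z = 6


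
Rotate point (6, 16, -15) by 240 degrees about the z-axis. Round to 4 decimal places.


x' = 6*cos(240) - 16*sin(240) = 10.8564
y' = 6*sin(240) + 16*cos(240) = -13.1962
z' = -15

(10.8564, -13.1962, -15)


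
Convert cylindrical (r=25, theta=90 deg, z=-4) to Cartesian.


x = 25 * cos(90) = 0
y = 25 * sin(90) = 25
z = -4

(0, 25, -4)


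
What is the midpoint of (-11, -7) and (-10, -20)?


Midpoint = ((-11+-10)/2, (-7+-20)/2) = (-10.5, -13.5)

(-10.5, -13.5)


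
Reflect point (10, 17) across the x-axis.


Reflection across x-axis: (x, y) -> (x, -y)
(10, 17) -> (10, -17)

(10, -17)


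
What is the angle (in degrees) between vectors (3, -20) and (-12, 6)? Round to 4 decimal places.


dot = 3*-12 + -20*6 = -156
|u| = 20.2237, |v| = 13.4164
cos(angle) = -0.5749
angle = 125.0958 degrees

125.0958 degrees


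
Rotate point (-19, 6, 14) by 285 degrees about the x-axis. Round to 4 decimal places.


x' = -19
y' = 6*cos(285) - 14*sin(285) = 15.0759
z' = 6*sin(285) + 14*cos(285) = -2.1721

(-19, 15.0759, -2.1721)


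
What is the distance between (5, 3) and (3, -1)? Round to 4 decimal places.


d = sqrt((3-5)^2 + (-1-3)^2) = 4.4721

4.4721


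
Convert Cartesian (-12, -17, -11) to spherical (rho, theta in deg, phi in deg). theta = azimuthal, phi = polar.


rho = sqrt((-12)^2 + (-17)^2 + (-11)^2) = 23.5372
theta = atan2(-17, -12) = 234.7824 deg
phi = acos(-11/23.5372) = 117.8621 deg

rho = 23.5372, theta = 234.7824 deg, phi = 117.8621 deg


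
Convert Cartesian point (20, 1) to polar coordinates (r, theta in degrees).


r = sqrt(20^2 + 1^2) = 20.025
theta = atan2(1, 20) = 2.8624 degrees

r = 20.025, theta = 2.8624 degrees


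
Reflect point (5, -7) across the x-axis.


Reflection across x-axis: (x, y) -> (x, -y)
(5, -7) -> (5, 7)

(5, 7)


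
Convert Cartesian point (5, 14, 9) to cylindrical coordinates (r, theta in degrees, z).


r = sqrt(5^2 + 14^2) = 14.8661
theta = atan2(14, 5) = 70.3462 deg
z = 9

r = 14.8661, theta = 70.3462 deg, z = 9


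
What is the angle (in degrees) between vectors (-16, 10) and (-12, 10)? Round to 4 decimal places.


dot = -16*-12 + 10*10 = 292
|u| = 18.868, |v| = 15.6205
cos(angle) = 0.9907
angle = 7.8002 degrees

7.8002 degrees


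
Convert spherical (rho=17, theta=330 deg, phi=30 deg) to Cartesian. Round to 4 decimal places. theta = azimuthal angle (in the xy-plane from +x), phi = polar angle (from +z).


x = 17 * sin(30) * cos(330) = 7.3612
y = 17 * sin(30) * sin(330) = -4.25
z = 17 * cos(30) = 14.7224

(7.3612, -4.25, 14.7224)


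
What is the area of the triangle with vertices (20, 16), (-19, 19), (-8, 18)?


Area = |x1(y2-y3) + x2(y3-y1) + x3(y1-y2)| / 2
= |20*(19-18) + -19*(18-16) + -8*(16-19)| / 2
= 3

3


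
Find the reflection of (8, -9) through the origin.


Reflection through origin: (x, y) -> (-x, -y)
(8, -9) -> (-8, 9)

(-8, 9)


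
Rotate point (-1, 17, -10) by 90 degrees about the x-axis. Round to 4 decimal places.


x' = -1
y' = 17*cos(90) - -10*sin(90) = 10
z' = 17*sin(90) + -10*cos(90) = 17

(-1, 10, 17)


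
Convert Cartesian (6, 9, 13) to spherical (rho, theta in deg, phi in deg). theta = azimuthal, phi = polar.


rho = sqrt(6^2 + 9^2 + 13^2) = 16.9115
theta = atan2(9, 6) = 56.3099 deg
phi = acos(13/16.9115) = 39.7622 deg

rho = 16.9115, theta = 56.3099 deg, phi = 39.7622 deg


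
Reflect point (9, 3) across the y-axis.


Reflection across y-axis: (x, y) -> (-x, y)
(9, 3) -> (-9, 3)

(-9, 3)


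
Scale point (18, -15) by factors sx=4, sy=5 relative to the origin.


Scaling: (x*sx, y*sy) = (18*4, -15*5) = (72, -75)

(72, -75)


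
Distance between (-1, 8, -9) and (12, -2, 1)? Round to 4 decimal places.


d = sqrt((12--1)^2 + (-2-8)^2 + (1--9)^2) = 19.2094

19.2094


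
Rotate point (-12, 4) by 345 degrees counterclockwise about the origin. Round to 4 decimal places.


x' = -12*cos(345) - 4*sin(345) = -10.5558
y' = -12*sin(345) + 4*cos(345) = 6.9695

(-10.5558, 6.9695)


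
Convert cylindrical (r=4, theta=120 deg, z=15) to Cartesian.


x = 4 * cos(120) = -2
y = 4 * sin(120) = 3.4641
z = 15

(-2, 3.4641, 15)


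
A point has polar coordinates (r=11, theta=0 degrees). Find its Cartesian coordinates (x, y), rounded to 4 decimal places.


x = 11 * cos(0) = 11
y = 11 * sin(0) = 0

(11, 0)


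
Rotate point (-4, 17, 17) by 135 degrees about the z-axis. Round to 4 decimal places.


x' = -4*cos(135) - 17*sin(135) = -9.1924
y' = -4*sin(135) + 17*cos(135) = -14.8492
z' = 17

(-9.1924, -14.8492, 17)


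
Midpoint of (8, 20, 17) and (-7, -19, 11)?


Midpoint = ((8+-7)/2, (20+-19)/2, (17+11)/2) = (0.5, 0.5, 14)

(0.5, 0.5, 14)


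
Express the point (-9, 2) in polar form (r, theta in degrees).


r = sqrt((-9)^2 + 2^2) = 9.2195
theta = atan2(2, -9) = 167.4712 degrees

r = 9.2195, theta = 167.4712 degrees


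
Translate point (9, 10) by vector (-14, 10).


Translation: (x+dx, y+dy) = (9+-14, 10+10) = (-5, 20)

(-5, 20)


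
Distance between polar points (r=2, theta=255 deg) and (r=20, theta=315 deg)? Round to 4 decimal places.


d = sqrt(r1^2 + r2^2 - 2*r1*r2*cos(t2-t1))
d = sqrt(2^2 + 20^2 - 2*2*20*cos(315-255)) = 19.0788

19.0788


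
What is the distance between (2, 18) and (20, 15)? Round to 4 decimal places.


d = sqrt((20-2)^2 + (15-18)^2) = 18.2483

18.2483


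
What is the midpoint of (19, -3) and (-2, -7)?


Midpoint = ((19+-2)/2, (-3+-7)/2) = (8.5, -5)

(8.5, -5)


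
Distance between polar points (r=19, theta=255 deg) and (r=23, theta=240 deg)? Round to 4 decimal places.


d = sqrt(r1^2 + r2^2 - 2*r1*r2*cos(t2-t1))
d = sqrt(19^2 + 23^2 - 2*19*23*cos(240-255)) = 6.7662

6.7662


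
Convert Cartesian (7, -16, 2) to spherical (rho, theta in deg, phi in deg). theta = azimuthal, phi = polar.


rho = sqrt(7^2 + (-16)^2 + 2^2) = 17.5784
theta = atan2(-16, 7) = 293.6294 deg
phi = acos(2/17.5784) = 83.467 deg

rho = 17.5784, theta = 293.6294 deg, phi = 83.467 deg


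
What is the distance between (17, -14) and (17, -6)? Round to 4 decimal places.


d = sqrt((17-17)^2 + (-6--14)^2) = 8

8


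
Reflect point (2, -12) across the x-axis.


Reflection across x-axis: (x, y) -> (x, -y)
(2, -12) -> (2, 12)

(2, 12)


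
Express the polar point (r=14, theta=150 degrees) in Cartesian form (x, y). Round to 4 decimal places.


x = 14 * cos(150) = -12.1244
y = 14 * sin(150) = 7

(-12.1244, 7)


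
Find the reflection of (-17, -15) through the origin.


Reflection through origin: (x, y) -> (-x, -y)
(-17, -15) -> (17, 15)

(17, 15)
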